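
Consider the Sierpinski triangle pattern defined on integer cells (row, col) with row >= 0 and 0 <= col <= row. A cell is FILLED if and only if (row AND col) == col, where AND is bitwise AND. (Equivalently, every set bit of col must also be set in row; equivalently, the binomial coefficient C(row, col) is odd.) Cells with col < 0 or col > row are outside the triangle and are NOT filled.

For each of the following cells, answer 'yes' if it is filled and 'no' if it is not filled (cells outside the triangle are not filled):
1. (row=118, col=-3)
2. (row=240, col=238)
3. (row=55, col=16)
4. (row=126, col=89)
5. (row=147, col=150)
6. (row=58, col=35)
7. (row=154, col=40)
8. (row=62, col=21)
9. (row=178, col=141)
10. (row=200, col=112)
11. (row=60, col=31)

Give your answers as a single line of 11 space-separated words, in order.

Answer: no no yes no no no no no no no no

Derivation:
(118,-3): col outside [0, 118] -> not filled
(240,238): row=0b11110000, col=0b11101110, row AND col = 0b11100000 = 224; 224 != 238 -> empty
(55,16): row=0b110111, col=0b10000, row AND col = 0b10000 = 16; 16 == 16 -> filled
(126,89): row=0b1111110, col=0b1011001, row AND col = 0b1011000 = 88; 88 != 89 -> empty
(147,150): col outside [0, 147] -> not filled
(58,35): row=0b111010, col=0b100011, row AND col = 0b100010 = 34; 34 != 35 -> empty
(154,40): row=0b10011010, col=0b101000, row AND col = 0b1000 = 8; 8 != 40 -> empty
(62,21): row=0b111110, col=0b10101, row AND col = 0b10100 = 20; 20 != 21 -> empty
(178,141): row=0b10110010, col=0b10001101, row AND col = 0b10000000 = 128; 128 != 141 -> empty
(200,112): row=0b11001000, col=0b1110000, row AND col = 0b1000000 = 64; 64 != 112 -> empty
(60,31): row=0b111100, col=0b11111, row AND col = 0b11100 = 28; 28 != 31 -> empty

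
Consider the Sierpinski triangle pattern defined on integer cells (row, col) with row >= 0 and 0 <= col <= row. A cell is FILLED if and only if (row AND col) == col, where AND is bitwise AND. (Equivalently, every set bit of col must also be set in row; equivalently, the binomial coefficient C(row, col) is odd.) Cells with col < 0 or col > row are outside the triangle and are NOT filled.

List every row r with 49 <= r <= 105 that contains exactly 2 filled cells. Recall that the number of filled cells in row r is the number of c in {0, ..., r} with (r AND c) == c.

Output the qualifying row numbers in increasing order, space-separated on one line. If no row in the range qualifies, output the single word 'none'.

Answer: 64

Derivation:
Row r has 2^popcount(r) filled cells, so we need popcount(r) = log2(2) = 1.
Scan r = 49..105 and keep those with exactly 1 one-bits:
r=49=110001 popcount=3 -> skip
r=50=110010 popcount=3 -> skip
r=51=110011 popcount=4 -> skip
r=52=110100 popcount=3 -> skip
r=53=110101 popcount=4 -> skip
r=54=110110 popcount=4 -> skip
r=55=110111 popcount=5 -> skip
r=56=111000 popcount=3 -> skip
r=57=111001 popcount=4 -> skip
r=58=111010 popcount=4 -> skip
r=59=111011 popcount=5 -> skip
r=60=111100 popcount=4 -> skip
r=61=111101 popcount=5 -> skip
r=62=111110 popcount=5 -> skip
r=63=111111 popcount=6 -> skip
r=64=1000000 popcount=1 -> KEEP
r=65=1000001 popcount=2 -> skip
r=66=1000010 popcount=2 -> skip
r=67=1000011 popcount=3 -> skip
r=68=1000100 popcount=2 -> skip
r=69=1000101 popcount=3 -> skip
r=70=1000110 popcount=3 -> skip
r=71=1000111 popcount=4 -> skip
r=72=1001000 popcount=2 -> skip
r=73=1001001 popcount=3 -> skip
r=74=1001010 popcount=3 -> skip
r=75=1001011 popcount=4 -> skip
r=76=1001100 popcount=3 -> skip
r=77=1001101 popcount=4 -> skip
r=78=1001110 popcount=4 -> skip
r=79=1001111 popcount=5 -> skip
r=80=1010000 popcount=2 -> skip
r=81=1010001 popcount=3 -> skip
r=82=1010010 popcount=3 -> skip
r=83=1010011 popcount=4 -> skip
r=84=1010100 popcount=3 -> skip
r=85=1010101 popcount=4 -> skip
r=86=1010110 popcount=4 -> skip
r=87=1010111 popcount=5 -> skip
r=88=1011000 popcount=3 -> skip
r=89=1011001 popcount=4 -> skip
r=90=1011010 popcount=4 -> skip
r=91=1011011 popcount=5 -> skip
r=92=1011100 popcount=4 -> skip
r=93=1011101 popcount=5 -> skip
r=94=1011110 popcount=5 -> skip
r=95=1011111 popcount=6 -> skip
r=96=1100000 popcount=2 -> skip
r=97=1100001 popcount=3 -> skip
r=98=1100010 popcount=3 -> skip
r=99=1100011 popcount=4 -> skip
r=100=1100100 popcount=3 -> skip
r=101=1100101 popcount=4 -> skip
r=102=1100110 popcount=4 -> skip
r=103=1100111 popcount=5 -> skip
r=104=1101000 popcount=3 -> skip
r=105=1101001 popcount=4 -> skip
Kept rows: 64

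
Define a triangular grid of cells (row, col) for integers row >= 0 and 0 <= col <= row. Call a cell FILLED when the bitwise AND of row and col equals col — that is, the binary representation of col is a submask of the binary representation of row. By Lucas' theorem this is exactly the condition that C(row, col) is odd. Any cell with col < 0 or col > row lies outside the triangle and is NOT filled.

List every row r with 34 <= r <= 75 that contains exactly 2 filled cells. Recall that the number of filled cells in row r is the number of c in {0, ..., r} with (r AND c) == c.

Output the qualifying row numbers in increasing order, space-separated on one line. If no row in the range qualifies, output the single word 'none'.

Answer: 64

Derivation:
Row r has 2^popcount(r) filled cells, so we need popcount(r) = log2(2) = 1.
Scan r = 34..75 and keep those with exactly 1 one-bits:
r=34=100010 popcount=2 -> skip
r=35=100011 popcount=3 -> skip
r=36=100100 popcount=2 -> skip
r=37=100101 popcount=3 -> skip
r=38=100110 popcount=3 -> skip
r=39=100111 popcount=4 -> skip
r=40=101000 popcount=2 -> skip
r=41=101001 popcount=3 -> skip
r=42=101010 popcount=3 -> skip
r=43=101011 popcount=4 -> skip
r=44=101100 popcount=3 -> skip
r=45=101101 popcount=4 -> skip
r=46=101110 popcount=4 -> skip
r=47=101111 popcount=5 -> skip
r=48=110000 popcount=2 -> skip
r=49=110001 popcount=3 -> skip
r=50=110010 popcount=3 -> skip
r=51=110011 popcount=4 -> skip
r=52=110100 popcount=3 -> skip
r=53=110101 popcount=4 -> skip
r=54=110110 popcount=4 -> skip
r=55=110111 popcount=5 -> skip
r=56=111000 popcount=3 -> skip
r=57=111001 popcount=4 -> skip
r=58=111010 popcount=4 -> skip
r=59=111011 popcount=5 -> skip
r=60=111100 popcount=4 -> skip
r=61=111101 popcount=5 -> skip
r=62=111110 popcount=5 -> skip
r=63=111111 popcount=6 -> skip
r=64=1000000 popcount=1 -> KEEP
r=65=1000001 popcount=2 -> skip
r=66=1000010 popcount=2 -> skip
r=67=1000011 popcount=3 -> skip
r=68=1000100 popcount=2 -> skip
r=69=1000101 popcount=3 -> skip
r=70=1000110 popcount=3 -> skip
r=71=1000111 popcount=4 -> skip
r=72=1001000 popcount=2 -> skip
r=73=1001001 popcount=3 -> skip
r=74=1001010 popcount=3 -> skip
r=75=1001011 popcount=4 -> skip
Kept rows: 64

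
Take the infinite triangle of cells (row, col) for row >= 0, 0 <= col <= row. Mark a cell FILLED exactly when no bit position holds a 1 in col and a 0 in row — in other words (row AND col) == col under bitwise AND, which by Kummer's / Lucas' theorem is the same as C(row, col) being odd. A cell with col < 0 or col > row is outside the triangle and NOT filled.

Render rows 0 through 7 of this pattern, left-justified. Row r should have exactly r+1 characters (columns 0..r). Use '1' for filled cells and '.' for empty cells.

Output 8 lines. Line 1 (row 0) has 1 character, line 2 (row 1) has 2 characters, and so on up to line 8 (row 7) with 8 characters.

Answer: 1
11
1.1
1111
1...1
11..11
1.1.1.1
11111111

Derivation:
r0=0: 1
r1=1: 11
r2=10: 1.1
r3=11: 1111
r4=100: 1...1
r5=101: 11..11
r6=110: 1.1.1.1
r7=111: 11111111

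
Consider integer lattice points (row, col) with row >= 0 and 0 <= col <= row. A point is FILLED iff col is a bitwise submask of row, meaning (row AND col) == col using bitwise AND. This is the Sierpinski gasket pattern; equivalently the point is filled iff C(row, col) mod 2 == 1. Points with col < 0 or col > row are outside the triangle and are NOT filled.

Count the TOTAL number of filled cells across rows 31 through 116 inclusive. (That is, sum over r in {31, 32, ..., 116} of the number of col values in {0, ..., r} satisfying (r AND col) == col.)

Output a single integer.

r31=11111 pc5: +32 =32
r32=100000 pc1: +2 =34
r33=100001 pc2: +4 =38
r34=100010 pc2: +4 =42
r35=100011 pc3: +8 =50
r36=100100 pc2: +4 =54
r37=100101 pc3: +8 =62
r38=100110 pc3: +8 =70
r39=100111 pc4: +16 =86
r40=101000 pc2: +4 =90
r41=101001 pc3: +8 =98
r42=101010 pc3: +8 =106
r43=101011 pc4: +16 =122
r44=101100 pc3: +8 =130
r45=101101 pc4: +16 =146
r46=101110 pc4: +16 =162
r47=101111 pc5: +32 =194
r48=110000 pc2: +4 =198
r49=110001 pc3: +8 =206
r50=110010 pc3: +8 =214
r51=110011 pc4: +16 =230
r52=110100 pc3: +8 =238
r53=110101 pc4: +16 =254
r54=110110 pc4: +16 =270
r55=110111 pc5: +32 =302
r56=111000 pc3: +8 =310
r57=111001 pc4: +16 =326
r58=111010 pc4: +16 =342
r59=111011 pc5: +32 =374
r60=111100 pc4: +16 =390
r61=111101 pc5: +32 =422
r62=111110 pc5: +32 =454
r63=111111 pc6: +64 =518
r64=1000000 pc1: +2 =520
r65=1000001 pc2: +4 =524
r66=1000010 pc2: +4 =528
r67=1000011 pc3: +8 =536
r68=1000100 pc2: +4 =540
r69=1000101 pc3: +8 =548
r70=1000110 pc3: +8 =556
r71=1000111 pc4: +16 =572
r72=1001000 pc2: +4 =576
r73=1001001 pc3: +8 =584
r74=1001010 pc3: +8 =592
r75=1001011 pc4: +16 =608
r76=1001100 pc3: +8 =616
r77=1001101 pc4: +16 =632
r78=1001110 pc4: +16 =648
r79=1001111 pc5: +32 =680
r80=1010000 pc2: +4 =684
r81=1010001 pc3: +8 =692
r82=1010010 pc3: +8 =700
r83=1010011 pc4: +16 =716
r84=1010100 pc3: +8 =724
r85=1010101 pc4: +16 =740
r86=1010110 pc4: +16 =756
r87=1010111 pc5: +32 =788
r88=1011000 pc3: +8 =796
r89=1011001 pc4: +16 =812
r90=1011010 pc4: +16 =828
r91=1011011 pc5: +32 =860
r92=1011100 pc4: +16 =876
r93=1011101 pc5: +32 =908
r94=1011110 pc5: +32 =940
r95=1011111 pc6: +64 =1004
r96=1100000 pc2: +4 =1008
r97=1100001 pc3: +8 =1016
r98=1100010 pc3: +8 =1024
r99=1100011 pc4: +16 =1040
r100=1100100 pc3: +8 =1048
r101=1100101 pc4: +16 =1064
r102=1100110 pc4: +16 =1080
r103=1100111 pc5: +32 =1112
r104=1101000 pc3: +8 =1120
r105=1101001 pc4: +16 =1136
r106=1101010 pc4: +16 =1152
r107=1101011 pc5: +32 =1184
r108=1101100 pc4: +16 =1200
r109=1101101 pc5: +32 =1232
r110=1101110 pc5: +32 =1264
r111=1101111 pc6: +64 =1328
r112=1110000 pc3: +8 =1336
r113=1110001 pc4: +16 =1352
r114=1110010 pc4: +16 =1368
r115=1110011 pc5: +32 =1400
r116=1110100 pc4: +16 =1416

Answer: 1416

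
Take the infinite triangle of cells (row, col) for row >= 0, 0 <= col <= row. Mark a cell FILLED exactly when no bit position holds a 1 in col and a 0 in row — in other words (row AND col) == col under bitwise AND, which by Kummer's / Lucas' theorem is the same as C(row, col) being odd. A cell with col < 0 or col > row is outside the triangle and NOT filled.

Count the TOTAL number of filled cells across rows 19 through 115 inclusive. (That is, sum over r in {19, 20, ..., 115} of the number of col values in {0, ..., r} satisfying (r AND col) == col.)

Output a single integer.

Answer: 1520

Derivation:
r19=10011 pc3: +8 =8
r20=10100 pc2: +4 =12
r21=10101 pc3: +8 =20
r22=10110 pc3: +8 =28
r23=10111 pc4: +16 =44
r24=11000 pc2: +4 =48
r25=11001 pc3: +8 =56
r26=11010 pc3: +8 =64
r27=11011 pc4: +16 =80
r28=11100 pc3: +8 =88
r29=11101 pc4: +16 =104
r30=11110 pc4: +16 =120
r31=11111 pc5: +32 =152
r32=100000 pc1: +2 =154
r33=100001 pc2: +4 =158
r34=100010 pc2: +4 =162
r35=100011 pc3: +8 =170
r36=100100 pc2: +4 =174
r37=100101 pc3: +8 =182
r38=100110 pc3: +8 =190
r39=100111 pc4: +16 =206
r40=101000 pc2: +4 =210
r41=101001 pc3: +8 =218
r42=101010 pc3: +8 =226
r43=101011 pc4: +16 =242
r44=101100 pc3: +8 =250
r45=101101 pc4: +16 =266
r46=101110 pc4: +16 =282
r47=101111 pc5: +32 =314
r48=110000 pc2: +4 =318
r49=110001 pc3: +8 =326
r50=110010 pc3: +8 =334
r51=110011 pc4: +16 =350
r52=110100 pc3: +8 =358
r53=110101 pc4: +16 =374
r54=110110 pc4: +16 =390
r55=110111 pc5: +32 =422
r56=111000 pc3: +8 =430
r57=111001 pc4: +16 =446
r58=111010 pc4: +16 =462
r59=111011 pc5: +32 =494
r60=111100 pc4: +16 =510
r61=111101 pc5: +32 =542
r62=111110 pc5: +32 =574
r63=111111 pc6: +64 =638
r64=1000000 pc1: +2 =640
r65=1000001 pc2: +4 =644
r66=1000010 pc2: +4 =648
r67=1000011 pc3: +8 =656
r68=1000100 pc2: +4 =660
r69=1000101 pc3: +8 =668
r70=1000110 pc3: +8 =676
r71=1000111 pc4: +16 =692
r72=1001000 pc2: +4 =696
r73=1001001 pc3: +8 =704
r74=1001010 pc3: +8 =712
r75=1001011 pc4: +16 =728
r76=1001100 pc3: +8 =736
r77=1001101 pc4: +16 =752
r78=1001110 pc4: +16 =768
r79=1001111 pc5: +32 =800
r80=1010000 pc2: +4 =804
r81=1010001 pc3: +8 =812
r82=1010010 pc3: +8 =820
r83=1010011 pc4: +16 =836
r84=1010100 pc3: +8 =844
r85=1010101 pc4: +16 =860
r86=1010110 pc4: +16 =876
r87=1010111 pc5: +32 =908
r88=1011000 pc3: +8 =916
r89=1011001 pc4: +16 =932
r90=1011010 pc4: +16 =948
r91=1011011 pc5: +32 =980
r92=1011100 pc4: +16 =996
r93=1011101 pc5: +32 =1028
r94=1011110 pc5: +32 =1060
r95=1011111 pc6: +64 =1124
r96=1100000 pc2: +4 =1128
r97=1100001 pc3: +8 =1136
r98=1100010 pc3: +8 =1144
r99=1100011 pc4: +16 =1160
r100=1100100 pc3: +8 =1168
r101=1100101 pc4: +16 =1184
r102=1100110 pc4: +16 =1200
r103=1100111 pc5: +32 =1232
r104=1101000 pc3: +8 =1240
r105=1101001 pc4: +16 =1256
r106=1101010 pc4: +16 =1272
r107=1101011 pc5: +32 =1304
r108=1101100 pc4: +16 =1320
r109=1101101 pc5: +32 =1352
r110=1101110 pc5: +32 =1384
r111=1101111 pc6: +64 =1448
r112=1110000 pc3: +8 =1456
r113=1110001 pc4: +16 =1472
r114=1110010 pc4: +16 =1488
r115=1110011 pc5: +32 =1520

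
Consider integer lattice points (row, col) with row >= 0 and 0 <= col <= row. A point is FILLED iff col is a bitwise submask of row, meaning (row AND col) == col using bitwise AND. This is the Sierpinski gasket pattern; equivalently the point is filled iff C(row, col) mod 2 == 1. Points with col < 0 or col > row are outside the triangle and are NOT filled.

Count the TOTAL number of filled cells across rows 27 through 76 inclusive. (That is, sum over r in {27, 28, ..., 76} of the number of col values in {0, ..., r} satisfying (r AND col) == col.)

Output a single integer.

r27=11011 pc4: +16 =16
r28=11100 pc3: +8 =24
r29=11101 pc4: +16 =40
r30=11110 pc4: +16 =56
r31=11111 pc5: +32 =88
r32=100000 pc1: +2 =90
r33=100001 pc2: +4 =94
r34=100010 pc2: +4 =98
r35=100011 pc3: +8 =106
r36=100100 pc2: +4 =110
r37=100101 pc3: +8 =118
r38=100110 pc3: +8 =126
r39=100111 pc4: +16 =142
r40=101000 pc2: +4 =146
r41=101001 pc3: +8 =154
r42=101010 pc3: +8 =162
r43=101011 pc4: +16 =178
r44=101100 pc3: +8 =186
r45=101101 pc4: +16 =202
r46=101110 pc4: +16 =218
r47=101111 pc5: +32 =250
r48=110000 pc2: +4 =254
r49=110001 pc3: +8 =262
r50=110010 pc3: +8 =270
r51=110011 pc4: +16 =286
r52=110100 pc3: +8 =294
r53=110101 pc4: +16 =310
r54=110110 pc4: +16 =326
r55=110111 pc5: +32 =358
r56=111000 pc3: +8 =366
r57=111001 pc4: +16 =382
r58=111010 pc4: +16 =398
r59=111011 pc5: +32 =430
r60=111100 pc4: +16 =446
r61=111101 pc5: +32 =478
r62=111110 pc5: +32 =510
r63=111111 pc6: +64 =574
r64=1000000 pc1: +2 =576
r65=1000001 pc2: +4 =580
r66=1000010 pc2: +4 =584
r67=1000011 pc3: +8 =592
r68=1000100 pc2: +4 =596
r69=1000101 pc3: +8 =604
r70=1000110 pc3: +8 =612
r71=1000111 pc4: +16 =628
r72=1001000 pc2: +4 =632
r73=1001001 pc3: +8 =640
r74=1001010 pc3: +8 =648
r75=1001011 pc4: +16 =664
r76=1001100 pc3: +8 =672

Answer: 672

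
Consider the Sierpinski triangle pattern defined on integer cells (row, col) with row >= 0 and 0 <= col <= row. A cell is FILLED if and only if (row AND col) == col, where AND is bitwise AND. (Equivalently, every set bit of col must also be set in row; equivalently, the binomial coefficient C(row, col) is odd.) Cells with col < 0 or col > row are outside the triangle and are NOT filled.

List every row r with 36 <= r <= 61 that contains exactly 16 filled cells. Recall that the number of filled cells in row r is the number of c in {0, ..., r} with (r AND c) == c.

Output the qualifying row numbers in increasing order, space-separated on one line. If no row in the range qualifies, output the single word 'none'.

Answer: 39 43 45 46 51 53 54 57 58 60

Derivation:
Row r has 2^popcount(r) filled cells, so we need popcount(r) = log2(16) = 4.
Scan r = 36..61 and keep those with exactly 4 one-bits:
r=36=100100 popcount=2 -> skip
r=37=100101 popcount=3 -> skip
r=38=100110 popcount=3 -> skip
r=39=100111 popcount=4 -> KEEP
r=40=101000 popcount=2 -> skip
r=41=101001 popcount=3 -> skip
r=42=101010 popcount=3 -> skip
r=43=101011 popcount=4 -> KEEP
r=44=101100 popcount=3 -> skip
r=45=101101 popcount=4 -> KEEP
r=46=101110 popcount=4 -> KEEP
r=47=101111 popcount=5 -> skip
r=48=110000 popcount=2 -> skip
r=49=110001 popcount=3 -> skip
r=50=110010 popcount=3 -> skip
r=51=110011 popcount=4 -> KEEP
r=52=110100 popcount=3 -> skip
r=53=110101 popcount=4 -> KEEP
r=54=110110 popcount=4 -> KEEP
r=55=110111 popcount=5 -> skip
r=56=111000 popcount=3 -> skip
r=57=111001 popcount=4 -> KEEP
r=58=111010 popcount=4 -> KEEP
r=59=111011 popcount=5 -> skip
r=60=111100 popcount=4 -> KEEP
r=61=111101 popcount=5 -> skip
Kept rows: 39 43 45 46 51 53 54 57 58 60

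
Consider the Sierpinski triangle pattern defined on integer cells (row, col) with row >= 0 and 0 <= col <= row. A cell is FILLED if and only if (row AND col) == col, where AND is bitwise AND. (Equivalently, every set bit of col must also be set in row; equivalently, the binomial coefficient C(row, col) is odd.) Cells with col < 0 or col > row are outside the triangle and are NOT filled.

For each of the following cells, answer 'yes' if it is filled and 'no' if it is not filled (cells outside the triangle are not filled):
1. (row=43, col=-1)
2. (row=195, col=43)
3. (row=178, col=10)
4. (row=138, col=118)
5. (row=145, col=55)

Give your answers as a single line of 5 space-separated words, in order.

(43,-1): col outside [0, 43] -> not filled
(195,43): row=0b11000011, col=0b101011, row AND col = 0b11 = 3; 3 != 43 -> empty
(178,10): row=0b10110010, col=0b1010, row AND col = 0b10 = 2; 2 != 10 -> empty
(138,118): row=0b10001010, col=0b1110110, row AND col = 0b10 = 2; 2 != 118 -> empty
(145,55): row=0b10010001, col=0b110111, row AND col = 0b10001 = 17; 17 != 55 -> empty

Answer: no no no no no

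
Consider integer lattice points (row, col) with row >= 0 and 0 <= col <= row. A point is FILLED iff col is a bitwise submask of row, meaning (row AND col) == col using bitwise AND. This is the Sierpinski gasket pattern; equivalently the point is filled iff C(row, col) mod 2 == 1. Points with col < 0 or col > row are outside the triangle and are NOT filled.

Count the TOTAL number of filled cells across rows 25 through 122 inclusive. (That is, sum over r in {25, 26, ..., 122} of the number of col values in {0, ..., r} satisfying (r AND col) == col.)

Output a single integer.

Answer: 1696

Derivation:
r25=11001 pc3: +8 =8
r26=11010 pc3: +8 =16
r27=11011 pc4: +16 =32
r28=11100 pc3: +8 =40
r29=11101 pc4: +16 =56
r30=11110 pc4: +16 =72
r31=11111 pc5: +32 =104
r32=100000 pc1: +2 =106
r33=100001 pc2: +4 =110
r34=100010 pc2: +4 =114
r35=100011 pc3: +8 =122
r36=100100 pc2: +4 =126
r37=100101 pc3: +8 =134
r38=100110 pc3: +8 =142
r39=100111 pc4: +16 =158
r40=101000 pc2: +4 =162
r41=101001 pc3: +8 =170
r42=101010 pc3: +8 =178
r43=101011 pc4: +16 =194
r44=101100 pc3: +8 =202
r45=101101 pc4: +16 =218
r46=101110 pc4: +16 =234
r47=101111 pc5: +32 =266
r48=110000 pc2: +4 =270
r49=110001 pc3: +8 =278
r50=110010 pc3: +8 =286
r51=110011 pc4: +16 =302
r52=110100 pc3: +8 =310
r53=110101 pc4: +16 =326
r54=110110 pc4: +16 =342
r55=110111 pc5: +32 =374
r56=111000 pc3: +8 =382
r57=111001 pc4: +16 =398
r58=111010 pc4: +16 =414
r59=111011 pc5: +32 =446
r60=111100 pc4: +16 =462
r61=111101 pc5: +32 =494
r62=111110 pc5: +32 =526
r63=111111 pc6: +64 =590
r64=1000000 pc1: +2 =592
r65=1000001 pc2: +4 =596
r66=1000010 pc2: +4 =600
r67=1000011 pc3: +8 =608
r68=1000100 pc2: +4 =612
r69=1000101 pc3: +8 =620
r70=1000110 pc3: +8 =628
r71=1000111 pc4: +16 =644
r72=1001000 pc2: +4 =648
r73=1001001 pc3: +8 =656
r74=1001010 pc3: +8 =664
r75=1001011 pc4: +16 =680
r76=1001100 pc3: +8 =688
r77=1001101 pc4: +16 =704
r78=1001110 pc4: +16 =720
r79=1001111 pc5: +32 =752
r80=1010000 pc2: +4 =756
r81=1010001 pc3: +8 =764
r82=1010010 pc3: +8 =772
r83=1010011 pc4: +16 =788
r84=1010100 pc3: +8 =796
r85=1010101 pc4: +16 =812
r86=1010110 pc4: +16 =828
r87=1010111 pc5: +32 =860
r88=1011000 pc3: +8 =868
r89=1011001 pc4: +16 =884
r90=1011010 pc4: +16 =900
r91=1011011 pc5: +32 =932
r92=1011100 pc4: +16 =948
r93=1011101 pc5: +32 =980
r94=1011110 pc5: +32 =1012
r95=1011111 pc6: +64 =1076
r96=1100000 pc2: +4 =1080
r97=1100001 pc3: +8 =1088
r98=1100010 pc3: +8 =1096
r99=1100011 pc4: +16 =1112
r100=1100100 pc3: +8 =1120
r101=1100101 pc4: +16 =1136
r102=1100110 pc4: +16 =1152
r103=1100111 pc5: +32 =1184
r104=1101000 pc3: +8 =1192
r105=1101001 pc4: +16 =1208
r106=1101010 pc4: +16 =1224
r107=1101011 pc5: +32 =1256
r108=1101100 pc4: +16 =1272
r109=1101101 pc5: +32 =1304
r110=1101110 pc5: +32 =1336
r111=1101111 pc6: +64 =1400
r112=1110000 pc3: +8 =1408
r113=1110001 pc4: +16 =1424
r114=1110010 pc4: +16 =1440
r115=1110011 pc5: +32 =1472
r116=1110100 pc4: +16 =1488
r117=1110101 pc5: +32 =1520
r118=1110110 pc5: +32 =1552
r119=1110111 pc6: +64 =1616
r120=1111000 pc4: +16 =1632
r121=1111001 pc5: +32 =1664
r122=1111010 pc5: +32 =1696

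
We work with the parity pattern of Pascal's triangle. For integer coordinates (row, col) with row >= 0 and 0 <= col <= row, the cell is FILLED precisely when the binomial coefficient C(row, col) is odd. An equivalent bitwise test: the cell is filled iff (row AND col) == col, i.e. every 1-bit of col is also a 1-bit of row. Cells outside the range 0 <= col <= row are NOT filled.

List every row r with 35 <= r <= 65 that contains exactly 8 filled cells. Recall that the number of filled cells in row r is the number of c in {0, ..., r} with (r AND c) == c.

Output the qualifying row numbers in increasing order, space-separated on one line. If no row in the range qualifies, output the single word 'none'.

Answer: 35 37 38 41 42 44 49 50 52 56

Derivation:
Row r has 2^popcount(r) filled cells, so we need popcount(r) = log2(8) = 3.
Scan r = 35..65 and keep those with exactly 3 one-bits:
r=35=100011 popcount=3 -> KEEP
r=36=100100 popcount=2 -> skip
r=37=100101 popcount=3 -> KEEP
r=38=100110 popcount=3 -> KEEP
r=39=100111 popcount=4 -> skip
r=40=101000 popcount=2 -> skip
r=41=101001 popcount=3 -> KEEP
r=42=101010 popcount=3 -> KEEP
r=43=101011 popcount=4 -> skip
r=44=101100 popcount=3 -> KEEP
r=45=101101 popcount=4 -> skip
r=46=101110 popcount=4 -> skip
r=47=101111 popcount=5 -> skip
r=48=110000 popcount=2 -> skip
r=49=110001 popcount=3 -> KEEP
r=50=110010 popcount=3 -> KEEP
r=51=110011 popcount=4 -> skip
r=52=110100 popcount=3 -> KEEP
r=53=110101 popcount=4 -> skip
r=54=110110 popcount=4 -> skip
r=55=110111 popcount=5 -> skip
r=56=111000 popcount=3 -> KEEP
r=57=111001 popcount=4 -> skip
r=58=111010 popcount=4 -> skip
r=59=111011 popcount=5 -> skip
r=60=111100 popcount=4 -> skip
r=61=111101 popcount=5 -> skip
r=62=111110 popcount=5 -> skip
r=63=111111 popcount=6 -> skip
r=64=1000000 popcount=1 -> skip
r=65=1000001 popcount=2 -> skip
Kept rows: 35 37 38 41 42 44 49 50 52 56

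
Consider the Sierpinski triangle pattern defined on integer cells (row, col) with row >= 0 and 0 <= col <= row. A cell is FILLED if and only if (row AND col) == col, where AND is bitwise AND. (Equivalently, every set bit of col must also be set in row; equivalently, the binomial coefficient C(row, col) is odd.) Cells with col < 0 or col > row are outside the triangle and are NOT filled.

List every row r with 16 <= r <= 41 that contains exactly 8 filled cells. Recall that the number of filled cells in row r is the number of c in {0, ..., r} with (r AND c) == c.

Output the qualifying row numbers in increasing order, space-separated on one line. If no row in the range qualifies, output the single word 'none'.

Row r has 2^popcount(r) filled cells, so we need popcount(r) = log2(8) = 3.
Scan r = 16..41 and keep those with exactly 3 one-bits:
r=16=10000 popcount=1 -> skip
r=17=10001 popcount=2 -> skip
r=18=10010 popcount=2 -> skip
r=19=10011 popcount=3 -> KEEP
r=20=10100 popcount=2 -> skip
r=21=10101 popcount=3 -> KEEP
r=22=10110 popcount=3 -> KEEP
r=23=10111 popcount=4 -> skip
r=24=11000 popcount=2 -> skip
r=25=11001 popcount=3 -> KEEP
r=26=11010 popcount=3 -> KEEP
r=27=11011 popcount=4 -> skip
r=28=11100 popcount=3 -> KEEP
r=29=11101 popcount=4 -> skip
r=30=11110 popcount=4 -> skip
r=31=11111 popcount=5 -> skip
r=32=100000 popcount=1 -> skip
r=33=100001 popcount=2 -> skip
r=34=100010 popcount=2 -> skip
r=35=100011 popcount=3 -> KEEP
r=36=100100 popcount=2 -> skip
r=37=100101 popcount=3 -> KEEP
r=38=100110 popcount=3 -> KEEP
r=39=100111 popcount=4 -> skip
r=40=101000 popcount=2 -> skip
r=41=101001 popcount=3 -> KEEP
Kept rows: 19 21 22 25 26 28 35 37 38 41

Answer: 19 21 22 25 26 28 35 37 38 41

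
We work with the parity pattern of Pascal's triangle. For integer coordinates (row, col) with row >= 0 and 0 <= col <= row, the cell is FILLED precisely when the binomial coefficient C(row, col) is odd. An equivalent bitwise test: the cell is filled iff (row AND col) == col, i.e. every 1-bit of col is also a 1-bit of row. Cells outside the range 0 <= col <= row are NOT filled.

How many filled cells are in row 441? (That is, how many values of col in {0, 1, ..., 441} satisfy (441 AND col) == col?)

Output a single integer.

Answer: 64

Derivation:
441 in binary = 110111001
popcount(441) = number of 1-bits in 110111001 = 6
A col c satisfies (441 AND c) == c iff every set bit of c is also set in 441; each of the 6 set bits of 441 can independently be on or off in c.
count = 2^6 = 64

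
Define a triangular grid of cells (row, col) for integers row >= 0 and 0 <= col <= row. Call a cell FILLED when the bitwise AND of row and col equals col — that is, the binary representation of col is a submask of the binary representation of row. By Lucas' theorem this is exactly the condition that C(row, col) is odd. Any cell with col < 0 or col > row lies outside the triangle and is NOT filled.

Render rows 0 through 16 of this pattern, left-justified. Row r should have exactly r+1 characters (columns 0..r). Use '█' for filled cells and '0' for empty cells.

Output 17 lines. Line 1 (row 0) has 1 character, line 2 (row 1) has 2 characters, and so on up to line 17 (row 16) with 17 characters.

Answer: █
██
█0█
████
█000█
██00██
█0█0█0█
████████
█0000000█
██000000██
█0█00000█0█
████0000████
█000█000█000█
██00██00██00██
█0█0█0█0█0█0█0█
████████████████
█000000000000000█

Derivation:
r0=0: █
r1=1: ██
r2=10: █0█
r3=11: ████
r4=100: █000█
r5=101: ██00██
r6=110: █0█0█0█
r7=111: ████████
r8=1000: █0000000█
r9=1001: ██000000██
r10=1010: █0█00000█0█
r11=1011: ████0000████
r12=1100: █000█000█000█
r13=1101: ██00██00██00██
r14=1110: █0█0█0█0█0█0█0█
r15=1111: ████████████████
r16=10000: █000000000000000█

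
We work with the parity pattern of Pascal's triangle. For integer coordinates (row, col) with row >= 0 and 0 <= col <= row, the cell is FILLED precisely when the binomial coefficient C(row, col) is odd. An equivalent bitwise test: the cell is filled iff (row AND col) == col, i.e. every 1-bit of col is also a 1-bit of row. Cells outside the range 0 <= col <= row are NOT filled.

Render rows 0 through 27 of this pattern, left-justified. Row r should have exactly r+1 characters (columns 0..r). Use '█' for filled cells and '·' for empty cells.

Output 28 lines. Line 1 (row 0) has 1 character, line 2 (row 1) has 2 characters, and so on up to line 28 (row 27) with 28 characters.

Answer: █
██
█·█
████
█···█
██··██
█·█·█·█
████████
█·······█
██······██
█·█·····█·█
████····████
█···█···█···█
██··██··██··██
█·█·█·█·█·█·█·█
████████████████
█···············█
██··············██
█·█·············█·█
████············████
█···█···········█···█
██··██··········██··██
█·█·█·█·········█·█·█·█
████████········████████
█·······█·······█·······█
██······██······██······██
█·█·····█·█·····█·█·····█·█
████····████····████····████

Derivation:
r0=0: █
r1=1: ██
r2=10: █·█
r3=11: ████
r4=100: █···█
r5=101: ██··██
r6=110: █·█·█·█
r7=111: ████████
r8=1000: █·······█
r9=1001: ██······██
r10=1010: █·█·····█·█
r11=1011: ████····████
r12=1100: █···█···█···█
r13=1101: ██··██··██··██
r14=1110: █·█·█·█·█·█·█·█
r15=1111: ████████████████
r16=10000: █···············█
r17=10001: ██··············██
r18=10010: █·█·············█·█
r19=10011: ████············████
r20=10100: █···█···········█···█
r21=10101: ██··██··········██··██
r22=10110: █·█·█·█·········█·█·█·█
r23=10111: ████████········████████
r24=11000: █·······█·······█·······█
r25=11001: ██······██······██······██
r26=11010: █·█·····█·█·····█·█·····█·█
r27=11011: ████····████····████····████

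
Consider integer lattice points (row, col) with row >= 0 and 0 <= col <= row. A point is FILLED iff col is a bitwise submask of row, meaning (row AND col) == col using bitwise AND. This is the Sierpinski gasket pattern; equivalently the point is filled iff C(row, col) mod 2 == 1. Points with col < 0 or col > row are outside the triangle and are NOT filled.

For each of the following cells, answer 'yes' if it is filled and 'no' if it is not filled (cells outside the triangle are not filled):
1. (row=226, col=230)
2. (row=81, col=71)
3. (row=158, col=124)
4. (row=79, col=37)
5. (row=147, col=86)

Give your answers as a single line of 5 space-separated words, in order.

(226,230): col outside [0, 226] -> not filled
(81,71): row=0b1010001, col=0b1000111, row AND col = 0b1000001 = 65; 65 != 71 -> empty
(158,124): row=0b10011110, col=0b1111100, row AND col = 0b11100 = 28; 28 != 124 -> empty
(79,37): row=0b1001111, col=0b100101, row AND col = 0b101 = 5; 5 != 37 -> empty
(147,86): row=0b10010011, col=0b1010110, row AND col = 0b10010 = 18; 18 != 86 -> empty

Answer: no no no no no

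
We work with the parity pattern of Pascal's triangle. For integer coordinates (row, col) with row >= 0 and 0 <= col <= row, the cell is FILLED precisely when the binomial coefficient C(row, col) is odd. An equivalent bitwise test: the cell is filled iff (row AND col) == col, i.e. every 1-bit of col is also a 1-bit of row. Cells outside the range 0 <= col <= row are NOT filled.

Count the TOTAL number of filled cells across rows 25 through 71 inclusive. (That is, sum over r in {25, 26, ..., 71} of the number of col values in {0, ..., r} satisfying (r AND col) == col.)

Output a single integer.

Answer: 644

Derivation:
r25=11001 pc3: +8 =8
r26=11010 pc3: +8 =16
r27=11011 pc4: +16 =32
r28=11100 pc3: +8 =40
r29=11101 pc4: +16 =56
r30=11110 pc4: +16 =72
r31=11111 pc5: +32 =104
r32=100000 pc1: +2 =106
r33=100001 pc2: +4 =110
r34=100010 pc2: +4 =114
r35=100011 pc3: +8 =122
r36=100100 pc2: +4 =126
r37=100101 pc3: +8 =134
r38=100110 pc3: +8 =142
r39=100111 pc4: +16 =158
r40=101000 pc2: +4 =162
r41=101001 pc3: +8 =170
r42=101010 pc3: +8 =178
r43=101011 pc4: +16 =194
r44=101100 pc3: +8 =202
r45=101101 pc4: +16 =218
r46=101110 pc4: +16 =234
r47=101111 pc5: +32 =266
r48=110000 pc2: +4 =270
r49=110001 pc3: +8 =278
r50=110010 pc3: +8 =286
r51=110011 pc4: +16 =302
r52=110100 pc3: +8 =310
r53=110101 pc4: +16 =326
r54=110110 pc4: +16 =342
r55=110111 pc5: +32 =374
r56=111000 pc3: +8 =382
r57=111001 pc4: +16 =398
r58=111010 pc4: +16 =414
r59=111011 pc5: +32 =446
r60=111100 pc4: +16 =462
r61=111101 pc5: +32 =494
r62=111110 pc5: +32 =526
r63=111111 pc6: +64 =590
r64=1000000 pc1: +2 =592
r65=1000001 pc2: +4 =596
r66=1000010 pc2: +4 =600
r67=1000011 pc3: +8 =608
r68=1000100 pc2: +4 =612
r69=1000101 pc3: +8 =620
r70=1000110 pc3: +8 =628
r71=1000111 pc4: +16 =644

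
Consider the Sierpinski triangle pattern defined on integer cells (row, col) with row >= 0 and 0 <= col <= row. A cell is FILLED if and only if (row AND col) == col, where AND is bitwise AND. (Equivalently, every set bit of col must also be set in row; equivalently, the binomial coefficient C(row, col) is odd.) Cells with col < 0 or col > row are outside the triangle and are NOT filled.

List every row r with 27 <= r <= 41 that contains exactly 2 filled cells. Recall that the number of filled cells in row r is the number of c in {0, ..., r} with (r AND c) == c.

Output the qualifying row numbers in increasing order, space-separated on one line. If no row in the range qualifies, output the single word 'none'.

Answer: 32

Derivation:
Row r has 2^popcount(r) filled cells, so we need popcount(r) = log2(2) = 1.
Scan r = 27..41 and keep those with exactly 1 one-bits:
r=27=11011 popcount=4 -> skip
r=28=11100 popcount=3 -> skip
r=29=11101 popcount=4 -> skip
r=30=11110 popcount=4 -> skip
r=31=11111 popcount=5 -> skip
r=32=100000 popcount=1 -> KEEP
r=33=100001 popcount=2 -> skip
r=34=100010 popcount=2 -> skip
r=35=100011 popcount=3 -> skip
r=36=100100 popcount=2 -> skip
r=37=100101 popcount=3 -> skip
r=38=100110 popcount=3 -> skip
r=39=100111 popcount=4 -> skip
r=40=101000 popcount=2 -> skip
r=41=101001 popcount=3 -> skip
Kept rows: 32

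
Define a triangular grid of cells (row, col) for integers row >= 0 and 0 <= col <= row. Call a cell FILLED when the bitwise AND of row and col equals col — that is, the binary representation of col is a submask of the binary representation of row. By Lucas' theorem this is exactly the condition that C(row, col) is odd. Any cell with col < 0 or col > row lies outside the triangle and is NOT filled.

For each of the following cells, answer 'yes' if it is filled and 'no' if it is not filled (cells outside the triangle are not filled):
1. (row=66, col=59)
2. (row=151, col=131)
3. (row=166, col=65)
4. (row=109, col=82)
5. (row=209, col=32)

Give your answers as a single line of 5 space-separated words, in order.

Answer: no yes no no no

Derivation:
(66,59): row=0b1000010, col=0b111011, row AND col = 0b10 = 2; 2 != 59 -> empty
(151,131): row=0b10010111, col=0b10000011, row AND col = 0b10000011 = 131; 131 == 131 -> filled
(166,65): row=0b10100110, col=0b1000001, row AND col = 0b0 = 0; 0 != 65 -> empty
(109,82): row=0b1101101, col=0b1010010, row AND col = 0b1000000 = 64; 64 != 82 -> empty
(209,32): row=0b11010001, col=0b100000, row AND col = 0b0 = 0; 0 != 32 -> empty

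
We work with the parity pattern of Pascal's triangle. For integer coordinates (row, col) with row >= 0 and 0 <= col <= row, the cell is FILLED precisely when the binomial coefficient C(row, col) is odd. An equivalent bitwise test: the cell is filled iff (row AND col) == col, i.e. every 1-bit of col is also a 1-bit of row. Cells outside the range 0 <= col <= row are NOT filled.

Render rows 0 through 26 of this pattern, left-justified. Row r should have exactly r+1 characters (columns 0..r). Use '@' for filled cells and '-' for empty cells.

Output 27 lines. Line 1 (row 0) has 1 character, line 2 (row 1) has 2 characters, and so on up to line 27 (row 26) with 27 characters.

r0=0: @
r1=1: @@
r2=10: @-@
r3=11: @@@@
r4=100: @---@
r5=101: @@--@@
r6=110: @-@-@-@
r7=111: @@@@@@@@
r8=1000: @-------@
r9=1001: @@------@@
r10=1010: @-@-----@-@
r11=1011: @@@@----@@@@
r12=1100: @---@---@---@
r13=1101: @@--@@--@@--@@
r14=1110: @-@-@-@-@-@-@-@
r15=1111: @@@@@@@@@@@@@@@@
r16=10000: @---------------@
r17=10001: @@--------------@@
r18=10010: @-@-------------@-@
r19=10011: @@@@------------@@@@
r20=10100: @---@-----------@---@
r21=10101: @@--@@----------@@--@@
r22=10110: @-@-@-@---------@-@-@-@
r23=10111: @@@@@@@@--------@@@@@@@@
r24=11000: @-------@-------@-------@
r25=11001: @@------@@------@@------@@
r26=11010: @-@-----@-@-----@-@-----@-@

Answer: @
@@
@-@
@@@@
@---@
@@--@@
@-@-@-@
@@@@@@@@
@-------@
@@------@@
@-@-----@-@
@@@@----@@@@
@---@---@---@
@@--@@--@@--@@
@-@-@-@-@-@-@-@
@@@@@@@@@@@@@@@@
@---------------@
@@--------------@@
@-@-------------@-@
@@@@------------@@@@
@---@-----------@---@
@@--@@----------@@--@@
@-@-@-@---------@-@-@-@
@@@@@@@@--------@@@@@@@@
@-------@-------@-------@
@@------@@------@@------@@
@-@-----@-@-----@-@-----@-@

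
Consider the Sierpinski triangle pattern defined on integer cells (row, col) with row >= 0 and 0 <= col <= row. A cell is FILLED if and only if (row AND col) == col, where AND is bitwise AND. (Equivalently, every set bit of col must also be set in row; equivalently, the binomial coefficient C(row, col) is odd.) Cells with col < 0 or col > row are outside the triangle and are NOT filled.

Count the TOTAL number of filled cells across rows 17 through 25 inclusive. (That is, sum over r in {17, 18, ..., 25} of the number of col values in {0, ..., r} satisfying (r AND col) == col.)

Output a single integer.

Answer: 64

Derivation:
r17=10001 pc2: +4 =4
r18=10010 pc2: +4 =8
r19=10011 pc3: +8 =16
r20=10100 pc2: +4 =20
r21=10101 pc3: +8 =28
r22=10110 pc3: +8 =36
r23=10111 pc4: +16 =52
r24=11000 pc2: +4 =56
r25=11001 pc3: +8 =64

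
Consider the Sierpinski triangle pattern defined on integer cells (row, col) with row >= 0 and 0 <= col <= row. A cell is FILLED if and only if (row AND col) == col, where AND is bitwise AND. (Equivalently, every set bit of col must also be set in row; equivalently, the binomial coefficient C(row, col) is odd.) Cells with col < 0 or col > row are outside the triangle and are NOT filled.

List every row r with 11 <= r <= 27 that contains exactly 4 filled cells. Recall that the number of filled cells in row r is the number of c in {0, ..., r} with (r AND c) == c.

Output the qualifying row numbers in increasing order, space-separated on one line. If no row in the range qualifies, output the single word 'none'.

Row r has 2^popcount(r) filled cells, so we need popcount(r) = log2(4) = 2.
Scan r = 11..27 and keep those with exactly 2 one-bits:
r=11=1011 popcount=3 -> skip
r=12=1100 popcount=2 -> KEEP
r=13=1101 popcount=3 -> skip
r=14=1110 popcount=3 -> skip
r=15=1111 popcount=4 -> skip
r=16=10000 popcount=1 -> skip
r=17=10001 popcount=2 -> KEEP
r=18=10010 popcount=2 -> KEEP
r=19=10011 popcount=3 -> skip
r=20=10100 popcount=2 -> KEEP
r=21=10101 popcount=3 -> skip
r=22=10110 popcount=3 -> skip
r=23=10111 popcount=4 -> skip
r=24=11000 popcount=2 -> KEEP
r=25=11001 popcount=3 -> skip
r=26=11010 popcount=3 -> skip
r=27=11011 popcount=4 -> skip
Kept rows: 12 17 18 20 24

Answer: 12 17 18 20 24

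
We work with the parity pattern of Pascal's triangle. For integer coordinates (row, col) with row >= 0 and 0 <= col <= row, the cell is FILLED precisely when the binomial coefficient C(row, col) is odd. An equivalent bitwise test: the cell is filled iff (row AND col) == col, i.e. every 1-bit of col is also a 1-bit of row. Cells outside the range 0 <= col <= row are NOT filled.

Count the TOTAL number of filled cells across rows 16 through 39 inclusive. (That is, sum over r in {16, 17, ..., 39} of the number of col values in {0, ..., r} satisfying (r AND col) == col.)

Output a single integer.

Answer: 216

Derivation:
r16=10000 pc1: +2 =2
r17=10001 pc2: +4 =6
r18=10010 pc2: +4 =10
r19=10011 pc3: +8 =18
r20=10100 pc2: +4 =22
r21=10101 pc3: +8 =30
r22=10110 pc3: +8 =38
r23=10111 pc4: +16 =54
r24=11000 pc2: +4 =58
r25=11001 pc3: +8 =66
r26=11010 pc3: +8 =74
r27=11011 pc4: +16 =90
r28=11100 pc3: +8 =98
r29=11101 pc4: +16 =114
r30=11110 pc4: +16 =130
r31=11111 pc5: +32 =162
r32=100000 pc1: +2 =164
r33=100001 pc2: +4 =168
r34=100010 pc2: +4 =172
r35=100011 pc3: +8 =180
r36=100100 pc2: +4 =184
r37=100101 pc3: +8 =192
r38=100110 pc3: +8 =200
r39=100111 pc4: +16 =216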